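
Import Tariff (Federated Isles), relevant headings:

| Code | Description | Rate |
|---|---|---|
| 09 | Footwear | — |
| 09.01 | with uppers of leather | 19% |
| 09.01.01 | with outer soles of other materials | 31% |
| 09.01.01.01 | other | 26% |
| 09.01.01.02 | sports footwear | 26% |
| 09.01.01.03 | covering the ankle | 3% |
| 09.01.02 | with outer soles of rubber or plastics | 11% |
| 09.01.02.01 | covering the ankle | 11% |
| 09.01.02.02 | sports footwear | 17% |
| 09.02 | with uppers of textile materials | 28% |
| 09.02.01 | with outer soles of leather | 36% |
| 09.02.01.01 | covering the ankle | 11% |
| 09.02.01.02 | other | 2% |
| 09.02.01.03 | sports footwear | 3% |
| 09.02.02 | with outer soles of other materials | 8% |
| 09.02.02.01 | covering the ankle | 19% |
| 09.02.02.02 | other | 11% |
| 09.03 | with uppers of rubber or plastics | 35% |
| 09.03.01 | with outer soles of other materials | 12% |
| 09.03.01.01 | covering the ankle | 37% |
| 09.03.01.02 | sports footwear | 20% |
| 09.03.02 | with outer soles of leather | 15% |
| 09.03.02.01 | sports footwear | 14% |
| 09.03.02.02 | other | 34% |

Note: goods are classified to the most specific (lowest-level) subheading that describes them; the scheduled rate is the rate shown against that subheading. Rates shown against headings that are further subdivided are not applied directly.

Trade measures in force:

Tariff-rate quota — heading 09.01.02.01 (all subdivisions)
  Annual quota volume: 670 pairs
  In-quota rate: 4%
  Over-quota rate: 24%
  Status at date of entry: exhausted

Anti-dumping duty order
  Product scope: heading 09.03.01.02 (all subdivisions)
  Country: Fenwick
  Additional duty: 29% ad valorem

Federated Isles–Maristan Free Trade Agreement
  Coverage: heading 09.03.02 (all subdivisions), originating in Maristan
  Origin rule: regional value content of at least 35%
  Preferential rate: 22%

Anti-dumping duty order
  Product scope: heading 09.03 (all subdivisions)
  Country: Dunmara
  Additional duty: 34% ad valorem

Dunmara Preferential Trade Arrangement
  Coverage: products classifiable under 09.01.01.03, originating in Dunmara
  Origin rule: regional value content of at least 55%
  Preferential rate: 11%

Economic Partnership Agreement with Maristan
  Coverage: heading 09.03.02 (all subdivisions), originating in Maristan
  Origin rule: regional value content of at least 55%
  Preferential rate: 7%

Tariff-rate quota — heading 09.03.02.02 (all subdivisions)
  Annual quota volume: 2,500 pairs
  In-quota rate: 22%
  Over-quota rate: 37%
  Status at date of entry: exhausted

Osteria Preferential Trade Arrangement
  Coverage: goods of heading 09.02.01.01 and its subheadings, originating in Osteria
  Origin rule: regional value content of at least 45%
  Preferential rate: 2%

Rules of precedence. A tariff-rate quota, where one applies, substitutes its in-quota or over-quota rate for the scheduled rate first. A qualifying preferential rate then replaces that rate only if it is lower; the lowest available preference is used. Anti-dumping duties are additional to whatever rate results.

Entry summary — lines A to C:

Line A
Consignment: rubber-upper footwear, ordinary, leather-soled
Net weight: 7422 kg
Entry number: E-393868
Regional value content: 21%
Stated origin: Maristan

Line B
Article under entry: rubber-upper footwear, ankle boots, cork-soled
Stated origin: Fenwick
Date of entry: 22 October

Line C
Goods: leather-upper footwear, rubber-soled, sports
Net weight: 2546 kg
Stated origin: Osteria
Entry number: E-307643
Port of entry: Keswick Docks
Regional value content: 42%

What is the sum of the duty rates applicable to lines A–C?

91%

Line A: rubber-upper → 09.03; leather-soled → 09.03.02; ordinary → 09.03.02.02. Scheduled 34%. quota on 09.03.02.02 exhausted → over-quota 37%; Maristan agreement on 09.03.02: RVC < 35%; Maristan agreement on 09.03.02: RVC < 55%. → 37%.
Line B: rubber-upper → 09.03; cork-soled → 09.03.01; ankle boots → 09.03.01.01. Scheduled 37%. No special measure applies. → 37%.
Line C: leather-upper → 09.01; rubber-soled → 09.01.02; sports → 09.01.02.02. Scheduled 17%. Osteria agreement on 09.02.01.01: 09.01.02.02 not covered. → 17%.
Sum: 37% + 37% + 17% = 91%.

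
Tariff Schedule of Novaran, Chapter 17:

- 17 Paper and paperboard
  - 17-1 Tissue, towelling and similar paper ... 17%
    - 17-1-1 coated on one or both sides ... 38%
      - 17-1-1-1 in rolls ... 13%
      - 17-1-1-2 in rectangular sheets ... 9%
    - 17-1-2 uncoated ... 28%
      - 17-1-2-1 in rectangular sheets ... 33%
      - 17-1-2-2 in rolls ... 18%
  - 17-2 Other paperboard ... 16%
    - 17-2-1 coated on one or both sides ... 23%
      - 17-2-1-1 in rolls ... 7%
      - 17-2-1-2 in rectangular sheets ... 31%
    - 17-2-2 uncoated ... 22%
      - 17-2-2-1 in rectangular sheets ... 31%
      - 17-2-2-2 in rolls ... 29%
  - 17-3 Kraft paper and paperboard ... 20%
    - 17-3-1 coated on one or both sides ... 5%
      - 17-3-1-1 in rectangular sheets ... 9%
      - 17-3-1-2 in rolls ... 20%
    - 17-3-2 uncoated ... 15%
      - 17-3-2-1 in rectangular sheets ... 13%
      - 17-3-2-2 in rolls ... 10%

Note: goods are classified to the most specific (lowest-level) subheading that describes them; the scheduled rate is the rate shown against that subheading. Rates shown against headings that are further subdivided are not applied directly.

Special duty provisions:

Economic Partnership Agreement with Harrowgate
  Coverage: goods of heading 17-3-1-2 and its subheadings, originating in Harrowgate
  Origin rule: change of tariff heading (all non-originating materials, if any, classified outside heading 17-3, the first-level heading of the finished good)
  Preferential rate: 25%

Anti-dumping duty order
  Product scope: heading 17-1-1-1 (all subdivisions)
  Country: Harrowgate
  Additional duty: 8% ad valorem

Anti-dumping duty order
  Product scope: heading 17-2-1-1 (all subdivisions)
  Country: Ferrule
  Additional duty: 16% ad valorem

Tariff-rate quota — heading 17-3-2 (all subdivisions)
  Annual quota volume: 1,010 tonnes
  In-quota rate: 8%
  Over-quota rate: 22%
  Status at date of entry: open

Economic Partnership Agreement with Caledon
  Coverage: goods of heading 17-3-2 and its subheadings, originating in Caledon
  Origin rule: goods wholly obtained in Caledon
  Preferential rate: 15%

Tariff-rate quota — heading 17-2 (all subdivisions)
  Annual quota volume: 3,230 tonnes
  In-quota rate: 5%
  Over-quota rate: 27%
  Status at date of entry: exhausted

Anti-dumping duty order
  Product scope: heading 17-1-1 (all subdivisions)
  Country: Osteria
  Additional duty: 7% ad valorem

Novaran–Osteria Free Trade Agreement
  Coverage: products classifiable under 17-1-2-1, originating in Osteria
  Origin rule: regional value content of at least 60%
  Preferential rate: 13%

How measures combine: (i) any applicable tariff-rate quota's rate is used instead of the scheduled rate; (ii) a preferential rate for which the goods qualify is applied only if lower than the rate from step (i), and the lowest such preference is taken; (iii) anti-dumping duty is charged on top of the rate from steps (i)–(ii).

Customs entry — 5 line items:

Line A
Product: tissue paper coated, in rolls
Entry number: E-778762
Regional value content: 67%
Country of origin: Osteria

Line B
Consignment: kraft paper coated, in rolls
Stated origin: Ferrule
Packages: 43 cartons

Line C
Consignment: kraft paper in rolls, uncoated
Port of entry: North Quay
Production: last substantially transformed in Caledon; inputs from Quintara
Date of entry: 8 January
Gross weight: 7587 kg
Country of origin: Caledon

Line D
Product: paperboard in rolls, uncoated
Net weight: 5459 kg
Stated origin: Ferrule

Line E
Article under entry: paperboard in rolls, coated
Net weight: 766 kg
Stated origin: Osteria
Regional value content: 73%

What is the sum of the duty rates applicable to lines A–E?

Line A: tissue paper → 17-1; coated → 17-1-1; in rolls → 17-1-1-1. Scheduled 13%. Osteria agreement on 17-1-2-1: 17-1-1-1 not covered; anti-dumping (Osteria, 17-1-1): +7%; total 13% + 7% = 20%. → 20%.
Line B: kraft paper → 17-3; coated → 17-3-1; in rolls → 17-3-1-2. Scheduled 20%. No special measure applies. → 20%.
Line C: kraft paper → 17-3; uncoated → 17-3-2; in rolls → 17-3-2-2. Scheduled 10%. quota on 17-3-2 open → in-quota 8%; Caledon agreement on 17-3-2: not wholly obtained. → 8%.
Line D: paperboard → 17-2; uncoated → 17-2-2; in rolls → 17-2-2-2. Scheduled 29%. quota on 17-2 exhausted → over-quota 27%. → 27%.
Line E: paperboard → 17-2; coated → 17-2-1; in rolls → 17-2-1-1. Scheduled 7%. quota on 17-2 exhausted → over-quota 27%; Osteria agreement on 17-1-2-1: 17-2-1-1 not covered. → 27%.
Sum: 20% + 20% + 8% + 27% + 27% = 102%.

102%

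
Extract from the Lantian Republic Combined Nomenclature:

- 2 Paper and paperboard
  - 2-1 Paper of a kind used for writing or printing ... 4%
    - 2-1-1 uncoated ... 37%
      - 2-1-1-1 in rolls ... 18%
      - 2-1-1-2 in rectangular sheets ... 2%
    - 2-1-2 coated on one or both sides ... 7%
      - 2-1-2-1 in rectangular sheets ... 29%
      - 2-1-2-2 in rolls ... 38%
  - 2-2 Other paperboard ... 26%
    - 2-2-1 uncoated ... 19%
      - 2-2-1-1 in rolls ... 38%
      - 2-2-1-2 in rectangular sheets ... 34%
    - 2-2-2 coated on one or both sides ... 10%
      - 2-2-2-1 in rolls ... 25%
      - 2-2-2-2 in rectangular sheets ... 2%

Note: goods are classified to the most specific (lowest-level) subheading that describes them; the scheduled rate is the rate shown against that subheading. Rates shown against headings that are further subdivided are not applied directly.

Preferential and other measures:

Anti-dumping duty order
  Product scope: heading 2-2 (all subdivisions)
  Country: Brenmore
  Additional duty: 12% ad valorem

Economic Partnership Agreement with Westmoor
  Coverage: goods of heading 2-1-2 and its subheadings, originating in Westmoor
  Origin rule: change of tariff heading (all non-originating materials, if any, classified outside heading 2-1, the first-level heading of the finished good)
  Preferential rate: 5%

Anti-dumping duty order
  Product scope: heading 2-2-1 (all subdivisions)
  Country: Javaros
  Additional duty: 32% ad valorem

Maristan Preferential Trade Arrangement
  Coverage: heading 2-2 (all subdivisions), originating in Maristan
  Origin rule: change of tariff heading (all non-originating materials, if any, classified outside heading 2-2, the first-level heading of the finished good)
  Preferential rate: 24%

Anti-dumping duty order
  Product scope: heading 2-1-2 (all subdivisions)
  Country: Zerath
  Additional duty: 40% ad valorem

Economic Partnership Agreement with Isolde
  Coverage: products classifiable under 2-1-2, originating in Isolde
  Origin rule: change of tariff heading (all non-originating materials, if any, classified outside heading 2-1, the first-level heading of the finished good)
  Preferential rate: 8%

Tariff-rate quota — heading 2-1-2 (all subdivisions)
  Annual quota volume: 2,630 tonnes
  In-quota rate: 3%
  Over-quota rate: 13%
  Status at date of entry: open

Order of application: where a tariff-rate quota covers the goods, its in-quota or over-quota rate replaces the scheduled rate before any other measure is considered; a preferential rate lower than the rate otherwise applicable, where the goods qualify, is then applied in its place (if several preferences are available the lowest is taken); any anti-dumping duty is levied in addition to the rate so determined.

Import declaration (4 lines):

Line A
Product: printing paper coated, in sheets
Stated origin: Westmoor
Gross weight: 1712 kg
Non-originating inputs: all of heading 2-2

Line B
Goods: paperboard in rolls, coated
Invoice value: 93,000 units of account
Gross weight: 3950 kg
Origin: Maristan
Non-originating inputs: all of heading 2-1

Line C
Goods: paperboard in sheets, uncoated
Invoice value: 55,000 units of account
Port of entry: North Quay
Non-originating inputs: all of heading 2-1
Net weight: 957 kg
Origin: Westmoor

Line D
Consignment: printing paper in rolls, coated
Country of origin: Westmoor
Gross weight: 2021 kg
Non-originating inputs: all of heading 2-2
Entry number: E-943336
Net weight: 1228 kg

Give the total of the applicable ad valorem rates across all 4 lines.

64%

Line A: printing paper → 2-1; coated → 2-1-2; in sheets → 2-1-2-1. Scheduled 29%. quota on 2-1-2 open → in-quota 3%; Westmoor agreement on 2-1-2: CTH met → 5% available; preference 5% not lower than 3% → no reduction. → 3%.
Line B: paperboard → 2-2; coated → 2-2-2; in rolls → 2-2-2-1. Scheduled 25%. Maristan agreement on 2-2: CTH met → 24% available; preferential 24%. → 24%.
Line C: paperboard → 2-2; uncoated → 2-2-1; in sheets → 2-2-1-2. Scheduled 34%. Westmoor agreement on 2-1-2: 2-2-1-2 not covered. → 34%.
Line D: printing paper → 2-1; coated → 2-1-2; in rolls → 2-1-2-2. Scheduled 38%. quota on 2-1-2 open → in-quota 3%; Westmoor agreement on 2-1-2: CTH met → 5% available; preference 5% not lower than 3% → no reduction. → 3%.
Sum: 3% + 24% + 34% + 3% = 64%.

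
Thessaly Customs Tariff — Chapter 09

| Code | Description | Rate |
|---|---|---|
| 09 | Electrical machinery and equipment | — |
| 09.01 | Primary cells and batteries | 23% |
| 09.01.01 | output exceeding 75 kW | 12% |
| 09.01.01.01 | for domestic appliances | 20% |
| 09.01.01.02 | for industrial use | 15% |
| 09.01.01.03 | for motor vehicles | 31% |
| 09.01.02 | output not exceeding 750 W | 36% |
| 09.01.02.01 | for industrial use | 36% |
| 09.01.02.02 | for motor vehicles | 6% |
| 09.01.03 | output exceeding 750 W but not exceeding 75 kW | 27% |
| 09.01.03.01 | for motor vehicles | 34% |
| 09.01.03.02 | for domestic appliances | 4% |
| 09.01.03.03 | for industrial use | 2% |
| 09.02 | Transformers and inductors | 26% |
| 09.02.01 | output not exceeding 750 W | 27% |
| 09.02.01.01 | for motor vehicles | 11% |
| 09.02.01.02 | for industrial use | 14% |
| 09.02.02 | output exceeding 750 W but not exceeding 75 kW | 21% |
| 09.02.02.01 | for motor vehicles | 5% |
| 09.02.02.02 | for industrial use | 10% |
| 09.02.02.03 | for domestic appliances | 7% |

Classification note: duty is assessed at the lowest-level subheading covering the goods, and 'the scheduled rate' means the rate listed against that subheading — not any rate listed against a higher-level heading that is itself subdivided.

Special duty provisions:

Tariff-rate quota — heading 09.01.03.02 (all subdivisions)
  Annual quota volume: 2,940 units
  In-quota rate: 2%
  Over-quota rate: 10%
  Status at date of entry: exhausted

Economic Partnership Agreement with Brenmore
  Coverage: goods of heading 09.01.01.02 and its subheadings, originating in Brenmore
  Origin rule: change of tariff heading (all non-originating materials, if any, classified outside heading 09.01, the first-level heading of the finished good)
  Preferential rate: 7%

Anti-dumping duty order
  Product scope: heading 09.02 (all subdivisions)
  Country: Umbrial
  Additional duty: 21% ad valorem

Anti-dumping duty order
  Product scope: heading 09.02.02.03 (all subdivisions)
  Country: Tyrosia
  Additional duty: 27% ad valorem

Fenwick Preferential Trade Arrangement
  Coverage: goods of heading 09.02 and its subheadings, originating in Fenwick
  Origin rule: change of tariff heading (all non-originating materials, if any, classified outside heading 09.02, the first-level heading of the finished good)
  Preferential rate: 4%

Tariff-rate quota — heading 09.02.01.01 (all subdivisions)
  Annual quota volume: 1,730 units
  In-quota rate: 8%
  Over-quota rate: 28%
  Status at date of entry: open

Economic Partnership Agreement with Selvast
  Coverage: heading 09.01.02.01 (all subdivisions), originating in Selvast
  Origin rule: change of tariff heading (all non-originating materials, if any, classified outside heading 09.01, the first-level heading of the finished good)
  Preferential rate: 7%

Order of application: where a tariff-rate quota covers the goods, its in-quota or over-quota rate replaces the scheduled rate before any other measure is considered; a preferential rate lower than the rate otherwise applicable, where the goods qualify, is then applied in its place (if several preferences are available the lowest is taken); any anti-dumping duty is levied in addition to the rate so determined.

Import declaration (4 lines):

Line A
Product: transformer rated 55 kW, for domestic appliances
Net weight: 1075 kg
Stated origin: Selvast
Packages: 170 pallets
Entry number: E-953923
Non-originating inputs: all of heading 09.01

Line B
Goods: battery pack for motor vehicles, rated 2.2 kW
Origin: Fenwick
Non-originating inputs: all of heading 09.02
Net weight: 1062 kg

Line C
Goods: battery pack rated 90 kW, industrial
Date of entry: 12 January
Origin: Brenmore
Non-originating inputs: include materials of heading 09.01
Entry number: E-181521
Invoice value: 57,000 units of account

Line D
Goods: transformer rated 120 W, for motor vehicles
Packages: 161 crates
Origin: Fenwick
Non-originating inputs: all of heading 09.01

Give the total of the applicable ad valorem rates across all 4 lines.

60%

Line A: transformer → 09.02; rated 55 kW → 09.02.02; for domestic appliances → 09.02.02.03. Scheduled 7%. Selvast agreement on 09.01.02.01: 09.02.02.03 not covered. → 7%.
Line B: battery pack → 09.01; rated 2.2 kW → 09.01.03; for motor vehicles → 09.01.03.01. Scheduled 34%. Fenwick agreement on 09.02: 09.01.03.01 not covered. → 34%.
Line C: battery pack → 09.01; rated 90 kW → 09.01.01; industrial → 09.01.01.02. Scheduled 15%. Brenmore agreement on 09.01.01.02: CTH not met. → 15%.
Line D: transformer → 09.02; rated 120 W → 09.02.01; for motor vehicles → 09.02.01.01. Scheduled 11%. quota on 09.02.01.01 open → in-quota 8%; Fenwick agreement on 09.02: CTH met → 4% available; preferential 4%. → 4%.
Sum: 7% + 34% + 15% + 4% = 60%.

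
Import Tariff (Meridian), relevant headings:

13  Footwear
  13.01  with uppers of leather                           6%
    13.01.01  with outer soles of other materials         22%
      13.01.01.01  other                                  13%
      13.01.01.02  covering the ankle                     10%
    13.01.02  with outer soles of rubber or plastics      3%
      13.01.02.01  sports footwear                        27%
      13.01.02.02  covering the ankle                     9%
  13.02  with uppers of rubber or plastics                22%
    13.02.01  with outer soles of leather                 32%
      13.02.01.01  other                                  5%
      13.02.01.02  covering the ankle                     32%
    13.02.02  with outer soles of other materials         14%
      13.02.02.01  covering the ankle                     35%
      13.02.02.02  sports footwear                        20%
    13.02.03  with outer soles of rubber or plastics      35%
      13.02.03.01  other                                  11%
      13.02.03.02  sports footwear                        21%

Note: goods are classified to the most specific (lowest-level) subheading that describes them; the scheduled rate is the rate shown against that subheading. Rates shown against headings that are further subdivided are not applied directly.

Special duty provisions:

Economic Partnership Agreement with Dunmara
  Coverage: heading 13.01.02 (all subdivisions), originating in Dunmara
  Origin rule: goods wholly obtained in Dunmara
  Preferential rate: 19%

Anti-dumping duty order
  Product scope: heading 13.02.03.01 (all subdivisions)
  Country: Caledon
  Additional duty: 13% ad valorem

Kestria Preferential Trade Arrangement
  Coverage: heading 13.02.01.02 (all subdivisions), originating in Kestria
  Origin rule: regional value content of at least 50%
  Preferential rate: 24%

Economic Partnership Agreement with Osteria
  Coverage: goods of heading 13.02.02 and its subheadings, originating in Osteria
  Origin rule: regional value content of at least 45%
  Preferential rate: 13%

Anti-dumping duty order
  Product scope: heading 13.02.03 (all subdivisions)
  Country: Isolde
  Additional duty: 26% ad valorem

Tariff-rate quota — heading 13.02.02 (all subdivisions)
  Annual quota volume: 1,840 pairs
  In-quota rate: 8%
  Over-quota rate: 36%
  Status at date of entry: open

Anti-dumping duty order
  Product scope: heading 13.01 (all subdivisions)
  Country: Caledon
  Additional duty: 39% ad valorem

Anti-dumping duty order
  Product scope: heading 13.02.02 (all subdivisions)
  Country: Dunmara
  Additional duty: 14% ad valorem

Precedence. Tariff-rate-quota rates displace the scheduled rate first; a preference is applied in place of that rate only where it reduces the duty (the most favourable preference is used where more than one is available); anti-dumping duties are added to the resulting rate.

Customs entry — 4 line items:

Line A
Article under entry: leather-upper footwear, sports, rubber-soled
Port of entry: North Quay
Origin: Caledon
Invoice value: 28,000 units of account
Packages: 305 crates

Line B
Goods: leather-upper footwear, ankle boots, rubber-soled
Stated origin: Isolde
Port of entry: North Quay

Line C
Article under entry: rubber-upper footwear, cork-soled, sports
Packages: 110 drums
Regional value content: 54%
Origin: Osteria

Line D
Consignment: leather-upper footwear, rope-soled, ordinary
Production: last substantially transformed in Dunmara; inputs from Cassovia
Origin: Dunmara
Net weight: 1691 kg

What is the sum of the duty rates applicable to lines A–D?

Line A: leather-upper → 13.01; rubber-soled → 13.01.02; sports → 13.01.02.01. Scheduled 27%. anti-dumping (Caledon, 13.01): +39%; total 27% + 39% = 66%. → 66%.
Line B: leather-upper → 13.01; rubber-soled → 13.01.02; ankle boots → 13.01.02.02. Scheduled 9%. No special measure applies. → 9%.
Line C: rubber-upper → 13.02; cork-soled → 13.02.02; sports → 13.02.02.02. Scheduled 20%. quota on 13.02.02 open → in-quota 8%; Osteria agreement on 13.02.02: RVC ≥ 45% → 13% available; preference 13% not lower than 8% → no reduction. → 8%.
Line D: leather-upper → 13.01; rope-soled → 13.01.01; ordinary → 13.01.01.01. Scheduled 13%. Dunmara agreement on 13.01.02: 13.01.01.01 not covered. → 13%.
Sum: 66% + 9% + 8% + 13% = 96%.

96%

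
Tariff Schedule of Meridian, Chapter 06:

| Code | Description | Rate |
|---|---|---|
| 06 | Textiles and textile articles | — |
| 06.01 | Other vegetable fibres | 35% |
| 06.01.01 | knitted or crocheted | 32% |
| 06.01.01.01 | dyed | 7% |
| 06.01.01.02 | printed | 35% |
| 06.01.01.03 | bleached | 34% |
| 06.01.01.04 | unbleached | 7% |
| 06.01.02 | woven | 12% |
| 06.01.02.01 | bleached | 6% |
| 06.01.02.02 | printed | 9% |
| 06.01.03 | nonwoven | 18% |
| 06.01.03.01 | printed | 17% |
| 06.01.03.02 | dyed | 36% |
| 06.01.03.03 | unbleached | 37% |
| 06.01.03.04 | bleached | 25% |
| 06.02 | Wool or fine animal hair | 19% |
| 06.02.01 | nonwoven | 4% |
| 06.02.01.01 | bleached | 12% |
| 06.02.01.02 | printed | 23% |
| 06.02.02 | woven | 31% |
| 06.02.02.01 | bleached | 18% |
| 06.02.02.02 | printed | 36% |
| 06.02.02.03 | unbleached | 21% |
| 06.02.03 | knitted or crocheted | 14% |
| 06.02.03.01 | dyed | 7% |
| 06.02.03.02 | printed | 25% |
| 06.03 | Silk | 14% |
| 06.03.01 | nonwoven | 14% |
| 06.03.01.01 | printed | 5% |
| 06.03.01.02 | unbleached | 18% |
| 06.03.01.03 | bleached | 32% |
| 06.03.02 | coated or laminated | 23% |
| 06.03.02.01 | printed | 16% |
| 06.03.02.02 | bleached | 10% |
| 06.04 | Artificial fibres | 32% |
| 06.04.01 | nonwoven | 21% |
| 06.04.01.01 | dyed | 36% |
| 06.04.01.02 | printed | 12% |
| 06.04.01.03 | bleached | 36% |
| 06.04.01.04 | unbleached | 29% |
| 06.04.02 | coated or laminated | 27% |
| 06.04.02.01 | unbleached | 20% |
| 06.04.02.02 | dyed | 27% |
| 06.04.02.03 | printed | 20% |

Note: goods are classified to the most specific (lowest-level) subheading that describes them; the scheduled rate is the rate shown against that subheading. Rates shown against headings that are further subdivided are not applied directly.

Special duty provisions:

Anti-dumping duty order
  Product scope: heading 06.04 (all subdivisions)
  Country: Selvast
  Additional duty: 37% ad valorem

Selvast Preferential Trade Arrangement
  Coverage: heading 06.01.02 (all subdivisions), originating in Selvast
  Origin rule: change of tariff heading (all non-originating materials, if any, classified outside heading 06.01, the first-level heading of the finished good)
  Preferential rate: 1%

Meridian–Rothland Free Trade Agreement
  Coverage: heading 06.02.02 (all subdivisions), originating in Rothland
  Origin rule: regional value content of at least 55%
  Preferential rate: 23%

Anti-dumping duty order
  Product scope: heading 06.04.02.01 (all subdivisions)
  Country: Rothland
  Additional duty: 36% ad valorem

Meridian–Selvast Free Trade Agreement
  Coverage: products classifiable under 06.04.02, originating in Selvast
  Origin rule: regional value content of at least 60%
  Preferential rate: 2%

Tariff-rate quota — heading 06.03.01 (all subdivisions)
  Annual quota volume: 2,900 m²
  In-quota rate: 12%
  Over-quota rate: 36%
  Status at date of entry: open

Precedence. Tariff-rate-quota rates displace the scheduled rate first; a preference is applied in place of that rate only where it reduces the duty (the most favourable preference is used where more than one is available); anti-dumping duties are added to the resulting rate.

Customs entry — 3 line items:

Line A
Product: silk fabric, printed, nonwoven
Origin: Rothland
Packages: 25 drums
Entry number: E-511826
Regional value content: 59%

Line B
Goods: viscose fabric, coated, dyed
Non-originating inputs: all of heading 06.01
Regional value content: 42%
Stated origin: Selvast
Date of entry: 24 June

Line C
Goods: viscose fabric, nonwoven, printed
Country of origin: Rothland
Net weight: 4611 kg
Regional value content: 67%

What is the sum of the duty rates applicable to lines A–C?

Line A: silk → 06.03; nonwoven → 06.03.01; printed → 06.03.01.01. Scheduled 5%. quota on 06.03.01 open → in-quota 12%; Rothland agreement on 06.02.02: 06.03.01.01 not covered. → 12%.
Line B: viscose → 06.04; coated → 06.04.02; dyed → 06.04.02.02. Scheduled 27%. Selvast agreement on 06.01.02: 06.04.02.02 not covered; Selvast agreement on 06.04.02: RVC < 60%; anti-dumping (Selvast, 06.04): +37%; total 27% + 37% = 64%. → 64%.
Line C: viscose → 06.04; nonwoven → 06.04.01; printed → 06.04.01.02. Scheduled 12%. Rothland agreement on 06.02.02: 06.04.01.02 not covered. → 12%.
Sum: 12% + 64% + 12% = 88%.

88%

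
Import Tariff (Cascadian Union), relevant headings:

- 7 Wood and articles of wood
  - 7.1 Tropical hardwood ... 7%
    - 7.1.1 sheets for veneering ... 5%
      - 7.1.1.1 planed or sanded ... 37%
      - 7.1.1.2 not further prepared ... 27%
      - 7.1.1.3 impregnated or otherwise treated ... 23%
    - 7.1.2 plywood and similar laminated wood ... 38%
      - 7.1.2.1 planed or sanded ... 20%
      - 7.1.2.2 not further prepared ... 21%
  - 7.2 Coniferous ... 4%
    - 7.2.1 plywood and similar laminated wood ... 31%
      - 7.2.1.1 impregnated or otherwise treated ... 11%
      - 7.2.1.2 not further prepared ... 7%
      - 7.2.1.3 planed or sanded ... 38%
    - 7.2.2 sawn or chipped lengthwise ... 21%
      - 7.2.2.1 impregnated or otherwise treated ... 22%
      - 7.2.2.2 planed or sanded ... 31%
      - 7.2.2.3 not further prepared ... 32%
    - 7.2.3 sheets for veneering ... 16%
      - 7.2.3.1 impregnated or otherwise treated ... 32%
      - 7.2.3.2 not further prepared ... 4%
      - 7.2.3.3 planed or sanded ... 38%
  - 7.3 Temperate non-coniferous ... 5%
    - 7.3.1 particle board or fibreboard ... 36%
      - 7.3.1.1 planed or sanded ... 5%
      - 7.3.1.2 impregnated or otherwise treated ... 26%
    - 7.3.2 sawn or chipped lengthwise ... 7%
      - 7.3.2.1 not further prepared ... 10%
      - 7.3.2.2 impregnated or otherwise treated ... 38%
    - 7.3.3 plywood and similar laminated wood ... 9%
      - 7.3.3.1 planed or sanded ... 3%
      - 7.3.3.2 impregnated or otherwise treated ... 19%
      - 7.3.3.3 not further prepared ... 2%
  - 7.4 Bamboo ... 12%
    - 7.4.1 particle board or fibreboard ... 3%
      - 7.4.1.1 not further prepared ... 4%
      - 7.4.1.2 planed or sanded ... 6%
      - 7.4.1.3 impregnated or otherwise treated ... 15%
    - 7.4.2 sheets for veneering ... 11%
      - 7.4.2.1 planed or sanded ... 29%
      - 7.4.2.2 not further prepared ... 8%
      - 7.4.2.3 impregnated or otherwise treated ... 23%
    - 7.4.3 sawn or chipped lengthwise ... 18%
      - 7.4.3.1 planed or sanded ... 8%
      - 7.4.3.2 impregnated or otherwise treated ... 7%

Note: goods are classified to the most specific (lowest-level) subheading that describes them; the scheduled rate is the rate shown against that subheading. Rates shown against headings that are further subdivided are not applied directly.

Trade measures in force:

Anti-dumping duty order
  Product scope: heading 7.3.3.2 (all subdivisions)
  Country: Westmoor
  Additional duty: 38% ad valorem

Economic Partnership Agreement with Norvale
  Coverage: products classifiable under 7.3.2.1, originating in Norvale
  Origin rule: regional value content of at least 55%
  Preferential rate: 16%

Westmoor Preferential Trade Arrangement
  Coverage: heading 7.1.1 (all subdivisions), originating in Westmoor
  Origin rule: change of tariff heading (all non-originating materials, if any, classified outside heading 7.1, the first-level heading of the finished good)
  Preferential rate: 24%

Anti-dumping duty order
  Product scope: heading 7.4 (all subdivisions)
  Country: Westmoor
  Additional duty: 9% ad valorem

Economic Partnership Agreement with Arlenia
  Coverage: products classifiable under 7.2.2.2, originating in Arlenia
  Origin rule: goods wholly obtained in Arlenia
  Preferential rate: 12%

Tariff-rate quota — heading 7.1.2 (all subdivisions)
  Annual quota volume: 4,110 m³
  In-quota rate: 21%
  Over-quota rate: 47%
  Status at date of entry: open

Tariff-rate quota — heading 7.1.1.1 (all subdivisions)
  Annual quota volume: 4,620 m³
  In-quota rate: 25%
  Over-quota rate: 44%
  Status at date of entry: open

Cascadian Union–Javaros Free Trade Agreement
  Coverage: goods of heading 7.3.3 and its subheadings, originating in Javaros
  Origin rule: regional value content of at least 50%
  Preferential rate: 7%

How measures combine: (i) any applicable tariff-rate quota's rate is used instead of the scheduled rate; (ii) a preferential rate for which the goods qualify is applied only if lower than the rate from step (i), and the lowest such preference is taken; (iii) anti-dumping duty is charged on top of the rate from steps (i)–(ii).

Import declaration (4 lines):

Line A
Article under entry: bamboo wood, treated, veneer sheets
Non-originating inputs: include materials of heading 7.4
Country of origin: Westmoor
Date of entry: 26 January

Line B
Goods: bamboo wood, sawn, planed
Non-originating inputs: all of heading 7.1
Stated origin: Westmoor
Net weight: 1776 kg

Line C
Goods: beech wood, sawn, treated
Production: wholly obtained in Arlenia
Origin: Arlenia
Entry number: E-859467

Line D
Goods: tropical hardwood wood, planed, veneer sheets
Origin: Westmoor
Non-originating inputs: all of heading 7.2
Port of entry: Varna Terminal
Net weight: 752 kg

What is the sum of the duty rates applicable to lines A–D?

111%

Line A: bamboo → 7.4; veneer sheets → 7.4.2; treated → 7.4.2.3. Scheduled 23%. Westmoor agreement on 7.1.1: 7.4.2.3 not covered; anti-dumping (Westmoor, 7.4): +9%; total 23% + 9% = 32%. → 32%.
Line B: bamboo → 7.4; sawn → 7.4.3; planed → 7.4.3.1. Scheduled 8%. Westmoor agreement on 7.1.1: 7.4.3.1 not covered; anti-dumping (Westmoor, 7.4): +9%; total 8% + 9% = 17%. → 17%.
Line C: beech → 7.3; sawn → 7.3.2; treated → 7.3.2.2. Scheduled 38%. Arlenia agreement on 7.2.2.2: 7.3.2.2 not covered. → 38%.
Line D: tropical hardwood → 7.1; veneer sheets → 7.1.1; planed → 7.1.1.1. Scheduled 37%. quota on 7.1.1.1 open → in-quota 25%; Westmoor agreement on 7.1.1: CTH met → 24% available; preferential 24%. → 24%.
Sum: 32% + 17% + 38% + 24% = 111%.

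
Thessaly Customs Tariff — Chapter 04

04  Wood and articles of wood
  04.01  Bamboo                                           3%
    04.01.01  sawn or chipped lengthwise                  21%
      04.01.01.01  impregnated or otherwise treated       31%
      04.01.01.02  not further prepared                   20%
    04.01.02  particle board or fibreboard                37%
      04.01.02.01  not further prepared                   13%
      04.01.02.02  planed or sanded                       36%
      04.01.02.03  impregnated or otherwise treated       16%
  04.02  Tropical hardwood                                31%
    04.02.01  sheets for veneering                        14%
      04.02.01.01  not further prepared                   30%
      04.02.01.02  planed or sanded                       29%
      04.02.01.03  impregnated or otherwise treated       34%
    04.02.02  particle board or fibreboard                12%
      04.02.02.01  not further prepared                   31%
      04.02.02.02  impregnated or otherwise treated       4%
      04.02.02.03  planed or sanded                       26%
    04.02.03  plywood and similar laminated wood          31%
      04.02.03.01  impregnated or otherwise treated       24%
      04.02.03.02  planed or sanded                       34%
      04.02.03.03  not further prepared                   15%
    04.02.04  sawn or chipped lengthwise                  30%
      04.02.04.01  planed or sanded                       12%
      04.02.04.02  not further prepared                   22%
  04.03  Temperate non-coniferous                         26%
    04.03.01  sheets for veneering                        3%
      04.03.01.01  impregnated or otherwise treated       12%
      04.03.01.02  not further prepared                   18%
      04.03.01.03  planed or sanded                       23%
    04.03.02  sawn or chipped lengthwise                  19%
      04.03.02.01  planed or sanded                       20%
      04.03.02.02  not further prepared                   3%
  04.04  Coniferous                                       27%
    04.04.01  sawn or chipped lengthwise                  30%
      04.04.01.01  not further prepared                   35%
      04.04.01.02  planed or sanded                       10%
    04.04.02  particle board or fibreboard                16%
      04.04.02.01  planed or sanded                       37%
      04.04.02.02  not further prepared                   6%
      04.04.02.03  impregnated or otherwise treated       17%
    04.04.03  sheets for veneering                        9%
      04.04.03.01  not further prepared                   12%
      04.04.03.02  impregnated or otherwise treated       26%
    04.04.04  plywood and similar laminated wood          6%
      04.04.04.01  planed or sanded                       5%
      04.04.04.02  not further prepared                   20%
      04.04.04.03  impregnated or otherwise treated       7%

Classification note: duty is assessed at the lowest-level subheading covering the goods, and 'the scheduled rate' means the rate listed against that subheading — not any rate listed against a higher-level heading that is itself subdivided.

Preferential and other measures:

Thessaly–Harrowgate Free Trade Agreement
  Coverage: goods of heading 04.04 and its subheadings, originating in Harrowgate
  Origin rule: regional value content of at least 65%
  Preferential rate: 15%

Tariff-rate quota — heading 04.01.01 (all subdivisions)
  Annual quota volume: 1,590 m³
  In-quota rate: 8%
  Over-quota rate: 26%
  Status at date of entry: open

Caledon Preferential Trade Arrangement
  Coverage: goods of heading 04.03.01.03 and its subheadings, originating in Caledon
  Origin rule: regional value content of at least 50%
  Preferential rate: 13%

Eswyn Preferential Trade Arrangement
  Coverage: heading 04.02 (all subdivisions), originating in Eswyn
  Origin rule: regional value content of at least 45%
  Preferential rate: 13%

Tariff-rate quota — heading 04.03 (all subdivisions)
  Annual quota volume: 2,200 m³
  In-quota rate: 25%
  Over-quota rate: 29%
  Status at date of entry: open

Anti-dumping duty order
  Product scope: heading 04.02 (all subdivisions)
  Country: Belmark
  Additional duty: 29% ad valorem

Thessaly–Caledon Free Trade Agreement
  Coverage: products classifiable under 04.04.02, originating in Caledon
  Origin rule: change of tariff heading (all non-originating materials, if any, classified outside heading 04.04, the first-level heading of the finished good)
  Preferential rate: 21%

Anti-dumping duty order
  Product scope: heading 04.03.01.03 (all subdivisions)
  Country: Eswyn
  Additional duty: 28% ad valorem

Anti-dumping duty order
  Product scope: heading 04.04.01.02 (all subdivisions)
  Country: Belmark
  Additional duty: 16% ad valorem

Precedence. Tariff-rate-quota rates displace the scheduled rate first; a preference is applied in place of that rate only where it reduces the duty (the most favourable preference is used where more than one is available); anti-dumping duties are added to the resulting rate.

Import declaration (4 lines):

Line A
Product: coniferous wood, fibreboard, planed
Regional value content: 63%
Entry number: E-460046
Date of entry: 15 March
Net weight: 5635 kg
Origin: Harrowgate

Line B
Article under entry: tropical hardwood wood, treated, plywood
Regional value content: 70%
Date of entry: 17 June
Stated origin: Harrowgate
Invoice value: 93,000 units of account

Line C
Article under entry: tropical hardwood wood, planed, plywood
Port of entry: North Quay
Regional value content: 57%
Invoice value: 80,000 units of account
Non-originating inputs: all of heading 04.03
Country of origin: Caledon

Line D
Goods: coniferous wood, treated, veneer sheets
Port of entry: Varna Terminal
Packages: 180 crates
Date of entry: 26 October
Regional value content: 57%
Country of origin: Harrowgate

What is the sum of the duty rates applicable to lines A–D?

Line A: coniferous → 04.04; fibreboard → 04.04.02; planed → 04.04.02.01. Scheduled 37%. Harrowgate agreement on 04.04: RVC < 65%. → 37%.
Line B: tropical hardwood → 04.02; plywood → 04.02.03; treated → 04.02.03.01. Scheduled 24%. Harrowgate agreement on 04.04: 04.02.03.01 not covered. → 24%.
Line C: tropical hardwood → 04.02; plywood → 04.02.03; planed → 04.02.03.02. Scheduled 34%. Caledon agreement on 04.03.01.03: 04.02.03.02 not covered; Caledon agreement on 04.04.02: 04.02.03.02 not covered. → 34%.
Line D: coniferous → 04.04; veneer sheets → 04.04.03; treated → 04.04.03.02. Scheduled 26%. Harrowgate agreement on 04.04: RVC < 65%. → 26%.
Sum: 37% + 24% + 34% + 26% = 121%.

121%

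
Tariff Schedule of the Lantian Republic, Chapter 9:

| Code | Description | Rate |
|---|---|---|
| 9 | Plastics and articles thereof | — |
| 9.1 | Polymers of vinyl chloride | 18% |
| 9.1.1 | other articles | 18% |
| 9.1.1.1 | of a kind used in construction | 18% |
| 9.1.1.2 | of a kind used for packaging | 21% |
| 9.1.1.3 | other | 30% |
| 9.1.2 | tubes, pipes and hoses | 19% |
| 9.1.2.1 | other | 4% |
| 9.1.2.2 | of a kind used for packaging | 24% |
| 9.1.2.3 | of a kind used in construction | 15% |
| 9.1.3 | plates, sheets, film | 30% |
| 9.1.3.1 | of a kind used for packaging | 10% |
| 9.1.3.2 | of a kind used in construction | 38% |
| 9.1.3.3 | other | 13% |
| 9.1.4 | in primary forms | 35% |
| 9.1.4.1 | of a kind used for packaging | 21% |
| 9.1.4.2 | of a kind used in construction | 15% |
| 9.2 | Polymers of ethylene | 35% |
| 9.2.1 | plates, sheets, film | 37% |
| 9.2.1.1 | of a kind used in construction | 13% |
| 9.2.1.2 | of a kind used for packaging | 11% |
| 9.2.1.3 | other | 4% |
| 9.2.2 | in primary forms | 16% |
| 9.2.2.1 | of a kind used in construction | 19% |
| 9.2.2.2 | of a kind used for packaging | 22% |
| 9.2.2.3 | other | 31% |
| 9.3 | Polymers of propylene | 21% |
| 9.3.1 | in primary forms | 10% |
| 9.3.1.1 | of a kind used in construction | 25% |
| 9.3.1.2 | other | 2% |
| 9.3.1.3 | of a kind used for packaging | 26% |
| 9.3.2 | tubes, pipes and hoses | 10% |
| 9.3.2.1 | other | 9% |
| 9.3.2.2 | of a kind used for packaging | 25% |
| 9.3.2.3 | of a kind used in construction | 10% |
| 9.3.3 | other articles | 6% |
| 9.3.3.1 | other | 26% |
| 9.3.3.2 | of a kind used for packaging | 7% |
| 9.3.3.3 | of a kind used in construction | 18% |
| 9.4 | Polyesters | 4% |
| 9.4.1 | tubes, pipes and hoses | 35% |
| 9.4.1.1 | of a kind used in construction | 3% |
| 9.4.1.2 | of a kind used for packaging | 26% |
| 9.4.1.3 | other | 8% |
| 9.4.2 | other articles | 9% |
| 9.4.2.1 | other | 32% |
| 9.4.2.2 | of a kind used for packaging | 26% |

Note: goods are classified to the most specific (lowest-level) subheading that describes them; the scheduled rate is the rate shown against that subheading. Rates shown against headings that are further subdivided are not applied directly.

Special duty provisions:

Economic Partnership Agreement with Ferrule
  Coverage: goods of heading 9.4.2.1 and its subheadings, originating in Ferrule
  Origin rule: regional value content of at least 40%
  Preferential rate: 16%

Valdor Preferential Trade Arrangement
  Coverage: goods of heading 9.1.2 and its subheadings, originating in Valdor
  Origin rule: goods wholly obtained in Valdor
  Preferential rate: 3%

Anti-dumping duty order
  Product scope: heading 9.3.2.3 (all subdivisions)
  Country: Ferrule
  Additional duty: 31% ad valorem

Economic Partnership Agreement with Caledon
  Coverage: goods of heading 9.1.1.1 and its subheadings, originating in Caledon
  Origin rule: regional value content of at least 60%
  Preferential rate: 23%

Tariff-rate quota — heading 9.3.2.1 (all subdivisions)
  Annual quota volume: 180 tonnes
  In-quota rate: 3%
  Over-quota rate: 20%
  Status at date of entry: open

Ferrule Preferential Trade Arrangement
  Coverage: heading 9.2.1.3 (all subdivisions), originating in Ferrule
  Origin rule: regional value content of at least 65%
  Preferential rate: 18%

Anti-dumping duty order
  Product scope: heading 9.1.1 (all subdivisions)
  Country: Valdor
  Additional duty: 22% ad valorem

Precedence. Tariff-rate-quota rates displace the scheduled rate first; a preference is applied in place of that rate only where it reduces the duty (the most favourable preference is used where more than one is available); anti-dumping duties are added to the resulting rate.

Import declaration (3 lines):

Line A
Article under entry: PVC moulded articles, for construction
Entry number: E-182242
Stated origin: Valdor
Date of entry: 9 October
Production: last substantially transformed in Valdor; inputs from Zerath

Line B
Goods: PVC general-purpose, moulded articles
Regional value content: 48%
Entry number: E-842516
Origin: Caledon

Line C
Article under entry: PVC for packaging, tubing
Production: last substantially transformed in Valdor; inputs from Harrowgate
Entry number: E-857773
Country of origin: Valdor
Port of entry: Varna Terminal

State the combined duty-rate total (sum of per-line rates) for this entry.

94%

Line A: PVC → 9.1; moulded articles → 9.1.1; for construction → 9.1.1.1. Scheduled 18%. Valdor agreement on 9.1.2: 9.1.1.1 not covered; anti-dumping (Valdor, 9.1.1): +22%; total 18% + 22% = 40%. → 40%.
Line B: PVC → 9.1; moulded articles → 9.1.1; general-purpose → 9.1.1.3. Scheduled 30%. Caledon agreement on 9.1.1.1: 9.1.1.3 not covered. → 30%.
Line C: PVC → 9.1; tubing → 9.1.2; for packaging → 9.1.2.2. Scheduled 24%. Valdor agreement on 9.1.2: not wholly obtained. → 24%.
Sum: 40% + 30% + 24% = 94%.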